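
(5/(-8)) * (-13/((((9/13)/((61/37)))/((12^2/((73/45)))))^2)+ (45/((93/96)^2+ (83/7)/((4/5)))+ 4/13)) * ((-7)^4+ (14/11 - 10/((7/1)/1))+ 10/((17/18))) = 3508116543754333749544175/4006966563897154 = 875504321.74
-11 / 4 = -2.75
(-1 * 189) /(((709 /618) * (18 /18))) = -116802 /709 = -164.74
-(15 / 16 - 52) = 817 / 16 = 51.06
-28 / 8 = -7 / 2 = -3.50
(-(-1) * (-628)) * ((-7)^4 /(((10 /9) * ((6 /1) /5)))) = -1130871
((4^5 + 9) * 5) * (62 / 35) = 64046 / 7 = 9149.43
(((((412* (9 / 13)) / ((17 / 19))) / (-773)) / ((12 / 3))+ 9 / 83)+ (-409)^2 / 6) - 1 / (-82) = 48623991866432 / 1744034097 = 27880.18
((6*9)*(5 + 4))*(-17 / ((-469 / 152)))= 1255824 / 469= 2677.66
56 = 56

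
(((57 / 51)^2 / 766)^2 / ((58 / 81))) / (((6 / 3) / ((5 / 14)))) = 52780005 / 79586471350624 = 0.00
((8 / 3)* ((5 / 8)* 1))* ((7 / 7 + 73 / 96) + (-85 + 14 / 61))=-2430535 / 17568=-138.35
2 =2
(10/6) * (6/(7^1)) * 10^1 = 100/7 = 14.29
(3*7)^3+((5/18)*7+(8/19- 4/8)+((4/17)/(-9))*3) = 9262.79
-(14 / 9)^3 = -2744 / 729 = -3.76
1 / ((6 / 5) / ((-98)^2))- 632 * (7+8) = -4430 / 3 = -1476.67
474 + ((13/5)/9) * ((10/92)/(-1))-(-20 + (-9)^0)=204089/414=492.97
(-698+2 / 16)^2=31169889 / 64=487029.52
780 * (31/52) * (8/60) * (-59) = -3658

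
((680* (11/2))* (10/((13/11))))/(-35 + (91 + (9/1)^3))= 82280/2041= 40.31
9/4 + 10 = 49/4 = 12.25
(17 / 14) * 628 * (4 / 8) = 381.29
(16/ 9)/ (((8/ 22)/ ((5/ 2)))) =110/ 9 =12.22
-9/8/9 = -1/8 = -0.12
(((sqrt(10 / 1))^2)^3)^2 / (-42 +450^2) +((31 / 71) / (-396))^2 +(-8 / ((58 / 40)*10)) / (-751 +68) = 2610030894683225489 / 528335098485415056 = 4.94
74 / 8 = 37 / 4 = 9.25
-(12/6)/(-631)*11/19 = 22/11989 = 0.00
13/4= 3.25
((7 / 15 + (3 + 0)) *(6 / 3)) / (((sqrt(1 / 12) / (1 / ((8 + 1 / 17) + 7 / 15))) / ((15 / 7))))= 26520 *sqrt(3) / 7609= 6.04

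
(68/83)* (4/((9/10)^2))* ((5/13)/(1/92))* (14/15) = 133.62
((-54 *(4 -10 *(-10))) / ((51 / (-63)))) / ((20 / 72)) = 2122848 / 85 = 24974.68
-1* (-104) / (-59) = -104 / 59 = -1.76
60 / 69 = 20 / 23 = 0.87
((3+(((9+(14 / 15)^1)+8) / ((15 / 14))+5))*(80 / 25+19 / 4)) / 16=147499 / 12000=12.29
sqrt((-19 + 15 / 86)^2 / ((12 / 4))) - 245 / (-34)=245 / 34 + 1619*sqrt(3) / 258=18.07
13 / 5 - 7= -22 / 5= -4.40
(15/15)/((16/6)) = 3/8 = 0.38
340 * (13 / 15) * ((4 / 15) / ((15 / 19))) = 99.53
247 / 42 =5.88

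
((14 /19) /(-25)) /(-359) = 14 /170525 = 0.00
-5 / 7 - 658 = -4611 / 7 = -658.71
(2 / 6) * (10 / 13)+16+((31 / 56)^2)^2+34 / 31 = 207444262969 / 11889905664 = 17.45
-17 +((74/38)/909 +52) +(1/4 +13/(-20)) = 2988068/86355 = 34.60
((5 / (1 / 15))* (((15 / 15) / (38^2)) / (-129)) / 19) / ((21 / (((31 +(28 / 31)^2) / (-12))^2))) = -23370765625 / 3294714687388992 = -0.00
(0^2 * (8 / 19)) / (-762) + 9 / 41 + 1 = 50 / 41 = 1.22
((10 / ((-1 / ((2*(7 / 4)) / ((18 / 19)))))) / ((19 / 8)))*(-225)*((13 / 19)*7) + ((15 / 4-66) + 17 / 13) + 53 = 16554153 / 988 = 16755.22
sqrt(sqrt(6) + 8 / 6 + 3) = sqrt(9 * sqrt(6) + 39) / 3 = 2.60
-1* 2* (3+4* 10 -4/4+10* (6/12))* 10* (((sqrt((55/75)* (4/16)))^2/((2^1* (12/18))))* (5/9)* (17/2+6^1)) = -74965/72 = -1041.18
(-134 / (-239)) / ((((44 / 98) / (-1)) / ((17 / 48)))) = -55811 / 126192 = -0.44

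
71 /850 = 0.08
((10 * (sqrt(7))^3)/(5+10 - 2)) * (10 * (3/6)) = 350 * sqrt(7)/13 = 71.23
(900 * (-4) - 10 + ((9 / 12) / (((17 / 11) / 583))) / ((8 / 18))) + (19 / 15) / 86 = -521653421 / 175440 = -2973.40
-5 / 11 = -0.45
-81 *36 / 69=-972 / 23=-42.26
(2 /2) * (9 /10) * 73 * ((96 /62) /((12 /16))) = 21024 /155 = 135.64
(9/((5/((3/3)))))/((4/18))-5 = 3.10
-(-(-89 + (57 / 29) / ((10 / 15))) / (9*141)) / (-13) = 4991 / 956826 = 0.01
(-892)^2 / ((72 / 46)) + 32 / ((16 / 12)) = 4575284 / 9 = 508364.89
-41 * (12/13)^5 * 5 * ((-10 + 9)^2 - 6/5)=10202112/371293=27.48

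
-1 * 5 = -5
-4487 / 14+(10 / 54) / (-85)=-294221 / 918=-320.50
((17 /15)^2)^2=83521 /50625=1.65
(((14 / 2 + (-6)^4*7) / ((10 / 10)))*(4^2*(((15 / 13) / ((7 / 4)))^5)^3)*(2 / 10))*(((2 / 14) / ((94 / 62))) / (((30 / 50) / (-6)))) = -604951285595111424000000000000000 / 11421384249710605774873515151997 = -52.97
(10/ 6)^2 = 25/ 9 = 2.78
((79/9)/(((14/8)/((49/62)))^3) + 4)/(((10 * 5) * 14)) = 322313/46920825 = 0.01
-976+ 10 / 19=-18534 / 19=-975.47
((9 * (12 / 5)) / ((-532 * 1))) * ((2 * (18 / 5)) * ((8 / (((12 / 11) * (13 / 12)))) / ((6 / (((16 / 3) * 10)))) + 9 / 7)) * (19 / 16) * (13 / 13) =-1358991 / 63700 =-21.33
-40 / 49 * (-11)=440 / 49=8.98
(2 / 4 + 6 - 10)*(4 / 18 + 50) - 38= -1924 / 9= -213.78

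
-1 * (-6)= 6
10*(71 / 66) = 10.76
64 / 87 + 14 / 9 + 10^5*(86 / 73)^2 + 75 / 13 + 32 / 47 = 117952180114091 / 849820959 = 138796.51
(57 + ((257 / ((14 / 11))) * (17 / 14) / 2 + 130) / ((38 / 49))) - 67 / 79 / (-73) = 670993517 / 1753168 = 382.73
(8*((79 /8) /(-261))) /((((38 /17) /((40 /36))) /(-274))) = 1839910 /44631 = 41.22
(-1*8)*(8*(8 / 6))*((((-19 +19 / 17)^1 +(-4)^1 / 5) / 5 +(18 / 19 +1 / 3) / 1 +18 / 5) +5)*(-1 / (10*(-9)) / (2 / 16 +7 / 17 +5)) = -1.05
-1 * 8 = -8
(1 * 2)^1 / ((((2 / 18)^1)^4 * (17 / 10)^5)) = 1312200000 / 1419857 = 924.18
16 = 16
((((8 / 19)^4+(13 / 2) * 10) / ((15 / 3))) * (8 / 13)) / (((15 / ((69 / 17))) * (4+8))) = 129949402 / 720023525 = 0.18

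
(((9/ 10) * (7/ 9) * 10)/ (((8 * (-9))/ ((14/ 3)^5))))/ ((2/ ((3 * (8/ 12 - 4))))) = 2352980/ 2187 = 1075.89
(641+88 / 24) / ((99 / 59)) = 114106 / 297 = 384.20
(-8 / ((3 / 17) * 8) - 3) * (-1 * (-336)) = -2912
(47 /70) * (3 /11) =141 /770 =0.18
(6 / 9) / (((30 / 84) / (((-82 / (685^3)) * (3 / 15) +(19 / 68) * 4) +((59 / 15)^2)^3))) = 51643037774767820248 / 7468776030234375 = 6914.52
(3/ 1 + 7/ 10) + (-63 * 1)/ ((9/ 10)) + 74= 77/ 10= 7.70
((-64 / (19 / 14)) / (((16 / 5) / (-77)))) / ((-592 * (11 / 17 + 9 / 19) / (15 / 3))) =-229075 / 26788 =-8.55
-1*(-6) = 6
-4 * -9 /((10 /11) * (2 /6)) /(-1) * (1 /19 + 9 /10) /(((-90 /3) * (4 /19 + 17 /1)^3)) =718751 /971271750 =0.00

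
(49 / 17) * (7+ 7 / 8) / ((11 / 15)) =46305 / 1496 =30.95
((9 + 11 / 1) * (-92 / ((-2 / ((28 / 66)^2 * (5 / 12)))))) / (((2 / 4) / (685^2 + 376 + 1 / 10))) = 23521797320 / 363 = 64798339.72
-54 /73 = -0.74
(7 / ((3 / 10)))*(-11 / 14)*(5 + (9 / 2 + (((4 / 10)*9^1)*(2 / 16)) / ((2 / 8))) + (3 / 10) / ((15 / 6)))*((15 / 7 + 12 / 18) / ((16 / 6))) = -370579 / 1680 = -220.58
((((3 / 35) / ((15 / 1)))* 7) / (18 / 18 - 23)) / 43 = -0.00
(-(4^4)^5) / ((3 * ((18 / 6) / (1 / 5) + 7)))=-549755813888 / 33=-16659267087.52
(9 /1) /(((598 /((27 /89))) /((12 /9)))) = 162 /26611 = 0.01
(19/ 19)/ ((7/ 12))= 12/ 7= 1.71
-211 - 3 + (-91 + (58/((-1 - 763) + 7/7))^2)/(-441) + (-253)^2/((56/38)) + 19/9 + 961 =45374583100705/1026946116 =44184.00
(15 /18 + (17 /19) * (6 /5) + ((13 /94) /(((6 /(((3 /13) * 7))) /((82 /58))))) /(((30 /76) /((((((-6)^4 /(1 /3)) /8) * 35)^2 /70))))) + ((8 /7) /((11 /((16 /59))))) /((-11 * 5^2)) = 107005626619776319 /194122617150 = 551226.99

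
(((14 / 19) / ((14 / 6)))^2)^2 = 1296 / 130321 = 0.01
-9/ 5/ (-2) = 0.90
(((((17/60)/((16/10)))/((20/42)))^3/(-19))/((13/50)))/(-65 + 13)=1685159/8417443840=0.00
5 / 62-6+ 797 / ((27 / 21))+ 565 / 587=201418535 / 327546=614.93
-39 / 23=-1.70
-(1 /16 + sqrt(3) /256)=-1 /16 - sqrt(3) /256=-0.07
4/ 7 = 0.57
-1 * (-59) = 59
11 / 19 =0.58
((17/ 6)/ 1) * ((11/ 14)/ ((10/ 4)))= 187/ 210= 0.89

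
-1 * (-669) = 669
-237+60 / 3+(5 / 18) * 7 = -3871 / 18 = -215.06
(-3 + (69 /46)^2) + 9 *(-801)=-28839 /4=-7209.75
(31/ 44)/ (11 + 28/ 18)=279/ 4972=0.06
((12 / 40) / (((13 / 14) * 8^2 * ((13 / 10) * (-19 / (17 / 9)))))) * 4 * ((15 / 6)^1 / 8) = -595 / 1233024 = -0.00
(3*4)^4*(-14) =-290304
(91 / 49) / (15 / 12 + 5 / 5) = 52 / 63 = 0.83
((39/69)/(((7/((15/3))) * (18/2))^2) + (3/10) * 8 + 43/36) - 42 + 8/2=-62809099/1825740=-34.40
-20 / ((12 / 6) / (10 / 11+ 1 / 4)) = -255 / 22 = -11.59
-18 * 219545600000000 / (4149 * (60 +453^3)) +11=-10235.11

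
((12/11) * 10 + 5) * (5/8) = 875/88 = 9.94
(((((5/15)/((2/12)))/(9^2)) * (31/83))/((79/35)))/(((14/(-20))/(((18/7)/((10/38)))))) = -23560/413091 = -0.06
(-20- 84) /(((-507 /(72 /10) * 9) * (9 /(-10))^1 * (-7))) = 64 /2457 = 0.03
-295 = -295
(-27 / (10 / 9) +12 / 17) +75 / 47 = -175767 / 7990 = -22.00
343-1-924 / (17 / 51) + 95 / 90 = -2428.94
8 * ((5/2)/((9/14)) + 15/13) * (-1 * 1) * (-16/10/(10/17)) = 64192/585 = 109.73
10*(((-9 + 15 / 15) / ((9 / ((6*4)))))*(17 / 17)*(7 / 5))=-896 / 3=-298.67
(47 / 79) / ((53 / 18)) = 846 / 4187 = 0.20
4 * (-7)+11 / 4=-101 / 4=-25.25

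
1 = 1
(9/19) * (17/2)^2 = 2601/76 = 34.22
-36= -36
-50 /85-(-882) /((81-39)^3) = -823 /1428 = -0.58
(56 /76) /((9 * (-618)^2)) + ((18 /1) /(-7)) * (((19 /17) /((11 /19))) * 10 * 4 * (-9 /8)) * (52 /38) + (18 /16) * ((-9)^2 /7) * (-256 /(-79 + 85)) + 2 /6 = -10661030918963 /42744743118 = -249.41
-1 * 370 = -370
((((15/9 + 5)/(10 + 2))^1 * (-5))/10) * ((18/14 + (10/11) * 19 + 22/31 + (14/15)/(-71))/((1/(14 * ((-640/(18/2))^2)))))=-20049562419200/52949457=-378654.73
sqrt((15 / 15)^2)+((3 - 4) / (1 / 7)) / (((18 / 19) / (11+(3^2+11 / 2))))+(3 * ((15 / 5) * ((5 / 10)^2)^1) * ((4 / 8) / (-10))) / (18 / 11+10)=-5757737 / 30720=-187.43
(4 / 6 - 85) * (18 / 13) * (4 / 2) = -3036 / 13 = -233.54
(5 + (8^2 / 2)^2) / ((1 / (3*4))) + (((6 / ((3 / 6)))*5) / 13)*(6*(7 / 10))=160776 / 13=12367.38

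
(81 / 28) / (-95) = -81 / 2660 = -0.03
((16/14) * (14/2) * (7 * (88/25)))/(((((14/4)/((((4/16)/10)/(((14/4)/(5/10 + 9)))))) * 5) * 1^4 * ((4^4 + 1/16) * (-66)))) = -2432/53773125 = -0.00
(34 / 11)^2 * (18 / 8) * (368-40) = 853128 / 121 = 7050.64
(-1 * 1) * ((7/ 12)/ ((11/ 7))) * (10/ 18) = -245/ 1188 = -0.21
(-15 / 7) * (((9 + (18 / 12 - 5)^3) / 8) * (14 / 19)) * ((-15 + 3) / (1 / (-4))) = 12195 / 38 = 320.92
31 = 31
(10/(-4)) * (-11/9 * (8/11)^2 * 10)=1600/99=16.16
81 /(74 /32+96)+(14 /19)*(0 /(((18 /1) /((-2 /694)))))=1296 /1573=0.82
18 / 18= 1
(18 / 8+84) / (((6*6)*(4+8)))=115 / 576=0.20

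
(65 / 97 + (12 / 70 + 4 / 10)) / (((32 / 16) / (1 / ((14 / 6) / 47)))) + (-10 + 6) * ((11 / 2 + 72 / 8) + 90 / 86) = -20307935 / 408758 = -49.68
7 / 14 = 1 / 2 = 0.50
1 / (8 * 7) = 1 / 56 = 0.02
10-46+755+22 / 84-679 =1691 / 42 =40.26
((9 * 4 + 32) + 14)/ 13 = 82/ 13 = 6.31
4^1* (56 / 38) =112 / 19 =5.89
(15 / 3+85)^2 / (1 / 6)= 48600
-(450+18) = -468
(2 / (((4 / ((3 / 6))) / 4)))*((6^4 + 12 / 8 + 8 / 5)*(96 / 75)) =207856 / 125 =1662.85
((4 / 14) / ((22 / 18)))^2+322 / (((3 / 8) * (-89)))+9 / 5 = -61685593 / 7915215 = -7.79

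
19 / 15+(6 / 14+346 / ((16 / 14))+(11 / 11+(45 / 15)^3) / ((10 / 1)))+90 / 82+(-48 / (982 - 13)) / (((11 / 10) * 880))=207517524589 / 673009260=308.34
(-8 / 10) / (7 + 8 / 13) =-0.11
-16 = -16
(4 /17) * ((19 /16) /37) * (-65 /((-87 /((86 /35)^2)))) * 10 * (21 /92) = 456703 /5873602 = 0.08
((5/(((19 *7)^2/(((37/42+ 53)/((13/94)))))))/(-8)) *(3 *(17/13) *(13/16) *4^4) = -18081370/1609699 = -11.23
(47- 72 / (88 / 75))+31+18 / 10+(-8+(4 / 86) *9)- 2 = 20942 / 2365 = 8.85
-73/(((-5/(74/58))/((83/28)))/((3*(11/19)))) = 7398039/77140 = 95.90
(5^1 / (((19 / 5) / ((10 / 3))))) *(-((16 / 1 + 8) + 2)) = -6500 / 57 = -114.04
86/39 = 2.21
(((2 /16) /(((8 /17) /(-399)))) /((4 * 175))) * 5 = -969 /1280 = -0.76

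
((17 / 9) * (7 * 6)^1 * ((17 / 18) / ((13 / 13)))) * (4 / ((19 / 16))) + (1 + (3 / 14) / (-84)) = 50953607 / 201096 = 253.38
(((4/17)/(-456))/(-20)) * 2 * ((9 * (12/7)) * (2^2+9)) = 117/11305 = 0.01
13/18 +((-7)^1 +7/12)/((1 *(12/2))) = -25/72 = -0.35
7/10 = 0.70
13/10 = 1.30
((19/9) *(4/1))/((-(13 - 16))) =76/27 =2.81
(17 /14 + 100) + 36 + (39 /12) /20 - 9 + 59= 104931 /560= 187.38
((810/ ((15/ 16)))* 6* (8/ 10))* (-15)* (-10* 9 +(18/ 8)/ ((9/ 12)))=5412096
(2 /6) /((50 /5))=1 /30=0.03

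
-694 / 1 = -694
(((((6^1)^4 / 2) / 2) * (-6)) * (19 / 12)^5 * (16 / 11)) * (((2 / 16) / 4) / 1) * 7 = -17332693 / 2816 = -6155.08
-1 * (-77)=77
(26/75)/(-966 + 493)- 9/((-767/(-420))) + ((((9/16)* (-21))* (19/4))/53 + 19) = 13.01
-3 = -3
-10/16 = -5/8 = -0.62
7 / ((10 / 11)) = 77 / 10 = 7.70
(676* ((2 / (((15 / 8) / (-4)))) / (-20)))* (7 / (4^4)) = 1183 / 300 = 3.94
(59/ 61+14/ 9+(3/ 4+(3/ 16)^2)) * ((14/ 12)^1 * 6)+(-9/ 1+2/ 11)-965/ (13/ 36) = -53419336235/ 20097792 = -2657.97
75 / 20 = 15 / 4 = 3.75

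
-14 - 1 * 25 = -39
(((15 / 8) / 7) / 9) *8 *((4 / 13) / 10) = 2 / 273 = 0.01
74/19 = 3.89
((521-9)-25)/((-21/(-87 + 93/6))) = 69641/42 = 1658.12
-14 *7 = -98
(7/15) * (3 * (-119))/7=-119/5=-23.80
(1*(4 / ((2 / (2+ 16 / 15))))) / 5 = 1.23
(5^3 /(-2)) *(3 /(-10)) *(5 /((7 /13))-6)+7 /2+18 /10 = 9367 /140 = 66.91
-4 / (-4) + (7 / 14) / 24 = 49 / 48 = 1.02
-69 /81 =-23 /27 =-0.85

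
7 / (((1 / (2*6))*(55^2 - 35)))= 42 / 1495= 0.03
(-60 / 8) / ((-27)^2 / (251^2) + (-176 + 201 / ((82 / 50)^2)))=1588570215 / 21446995564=0.07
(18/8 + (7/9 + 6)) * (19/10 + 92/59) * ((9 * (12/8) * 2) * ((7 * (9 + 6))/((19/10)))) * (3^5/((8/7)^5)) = 853362183184875/146931712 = 5807882.94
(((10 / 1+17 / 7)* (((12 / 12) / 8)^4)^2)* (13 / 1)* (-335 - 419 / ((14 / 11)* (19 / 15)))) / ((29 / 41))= -253033755 / 31239176192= -0.01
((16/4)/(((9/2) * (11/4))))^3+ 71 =68923997/970299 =71.03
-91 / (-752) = 91 / 752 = 0.12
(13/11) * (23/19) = 1.43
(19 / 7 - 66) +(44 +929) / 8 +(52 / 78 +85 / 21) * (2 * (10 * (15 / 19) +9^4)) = 65961225 / 1064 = 61993.63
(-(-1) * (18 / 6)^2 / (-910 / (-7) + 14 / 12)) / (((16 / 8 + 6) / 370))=4995 / 1574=3.17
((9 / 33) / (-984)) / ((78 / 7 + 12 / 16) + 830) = -7 / 21262846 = -0.00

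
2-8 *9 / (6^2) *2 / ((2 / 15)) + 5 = -23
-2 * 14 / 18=-14 / 9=-1.56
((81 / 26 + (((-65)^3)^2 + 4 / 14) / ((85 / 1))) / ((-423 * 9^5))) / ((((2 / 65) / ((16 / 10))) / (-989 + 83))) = 921183093085132 / 550435095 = 1673554.43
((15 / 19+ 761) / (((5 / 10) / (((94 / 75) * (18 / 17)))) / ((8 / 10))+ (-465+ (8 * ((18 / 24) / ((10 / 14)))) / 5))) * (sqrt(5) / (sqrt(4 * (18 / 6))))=-272111200 * sqrt(15) / 991978049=-1.06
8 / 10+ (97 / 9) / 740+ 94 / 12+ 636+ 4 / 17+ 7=14761243 / 22644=651.88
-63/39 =-21/13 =-1.62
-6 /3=-2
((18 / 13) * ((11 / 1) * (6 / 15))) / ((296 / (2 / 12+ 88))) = 17457 / 9620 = 1.81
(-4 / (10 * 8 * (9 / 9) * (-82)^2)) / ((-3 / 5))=1 / 80688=0.00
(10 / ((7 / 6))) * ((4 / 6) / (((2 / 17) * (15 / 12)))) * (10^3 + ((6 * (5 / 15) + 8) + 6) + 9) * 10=2788000 / 7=398285.71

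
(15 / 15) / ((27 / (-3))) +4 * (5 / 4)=44 / 9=4.89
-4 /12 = -1 /3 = -0.33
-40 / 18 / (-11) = 20 / 99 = 0.20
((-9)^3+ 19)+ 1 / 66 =-46859 / 66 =-709.98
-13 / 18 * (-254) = 1651 / 9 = 183.44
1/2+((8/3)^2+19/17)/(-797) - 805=-196205587/243882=-804.51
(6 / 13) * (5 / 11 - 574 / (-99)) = 1238 / 429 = 2.89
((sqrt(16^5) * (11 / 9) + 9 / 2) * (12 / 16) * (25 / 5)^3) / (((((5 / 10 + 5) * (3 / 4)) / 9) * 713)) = 122875 / 341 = 360.34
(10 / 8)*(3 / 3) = 5 / 4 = 1.25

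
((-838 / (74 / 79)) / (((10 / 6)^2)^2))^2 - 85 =7143276476636 / 534765625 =13357.77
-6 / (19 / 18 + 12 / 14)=-756 / 241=-3.14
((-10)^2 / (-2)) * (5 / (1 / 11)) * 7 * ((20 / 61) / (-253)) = 35000 / 1403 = 24.95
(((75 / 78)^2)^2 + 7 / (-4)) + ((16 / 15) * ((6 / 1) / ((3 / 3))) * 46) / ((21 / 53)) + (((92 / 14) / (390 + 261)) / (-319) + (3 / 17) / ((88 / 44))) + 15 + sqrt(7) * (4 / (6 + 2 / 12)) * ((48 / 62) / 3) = 192 * sqrt(7) / 1147 + 42755706441292291 / 56465350621680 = 757.65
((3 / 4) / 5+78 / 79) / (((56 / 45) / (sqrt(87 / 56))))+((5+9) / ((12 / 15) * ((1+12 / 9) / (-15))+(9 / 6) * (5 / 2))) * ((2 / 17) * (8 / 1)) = 16173 * sqrt(1218) / 495488+201600 / 55471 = 4.77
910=910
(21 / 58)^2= 441 / 3364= 0.13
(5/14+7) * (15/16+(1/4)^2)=103/14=7.36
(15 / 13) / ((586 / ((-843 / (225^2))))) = -281 / 8570250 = -0.00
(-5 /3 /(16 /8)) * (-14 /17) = 0.69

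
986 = 986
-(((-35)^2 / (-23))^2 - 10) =-1495335 / 529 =-2826.72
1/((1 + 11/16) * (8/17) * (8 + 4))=17/162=0.10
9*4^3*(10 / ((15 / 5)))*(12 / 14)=11520 / 7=1645.71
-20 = -20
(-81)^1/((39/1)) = -27/13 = -2.08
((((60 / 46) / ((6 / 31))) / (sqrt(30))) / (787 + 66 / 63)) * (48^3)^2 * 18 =23886343176192 * sqrt(30) / 380627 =343724669.40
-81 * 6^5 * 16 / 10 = -5038848 / 5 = -1007769.60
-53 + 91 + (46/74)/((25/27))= 35771/925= 38.67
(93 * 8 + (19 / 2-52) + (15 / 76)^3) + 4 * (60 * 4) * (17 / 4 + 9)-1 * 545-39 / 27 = 12875.06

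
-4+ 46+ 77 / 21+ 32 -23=164 / 3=54.67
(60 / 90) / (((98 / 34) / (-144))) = -1632 / 49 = -33.31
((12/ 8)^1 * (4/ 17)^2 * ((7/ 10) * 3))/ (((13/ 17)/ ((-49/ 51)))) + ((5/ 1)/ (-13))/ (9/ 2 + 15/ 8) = -15748/ 56355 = -0.28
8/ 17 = 0.47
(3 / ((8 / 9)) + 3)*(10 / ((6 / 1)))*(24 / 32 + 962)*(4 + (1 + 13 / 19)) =8838045 / 152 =58145.03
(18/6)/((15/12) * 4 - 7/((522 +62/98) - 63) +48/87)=653138/1205365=0.54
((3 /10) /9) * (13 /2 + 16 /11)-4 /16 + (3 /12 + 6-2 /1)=563 /132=4.27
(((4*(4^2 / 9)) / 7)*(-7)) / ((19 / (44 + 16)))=-1280 / 57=-22.46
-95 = -95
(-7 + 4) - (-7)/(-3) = -16/3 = -5.33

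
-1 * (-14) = 14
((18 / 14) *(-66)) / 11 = -54 / 7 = -7.71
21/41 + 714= 29295/41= 714.51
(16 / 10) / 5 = 8 / 25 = 0.32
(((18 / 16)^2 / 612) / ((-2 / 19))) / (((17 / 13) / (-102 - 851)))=2118519 / 147968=14.32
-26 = -26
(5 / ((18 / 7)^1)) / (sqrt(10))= 7 * sqrt(10) / 36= 0.61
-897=-897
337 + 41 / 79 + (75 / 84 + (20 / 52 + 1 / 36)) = 338.82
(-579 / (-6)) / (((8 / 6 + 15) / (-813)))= -4803.34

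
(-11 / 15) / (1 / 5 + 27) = -11 / 408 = -0.03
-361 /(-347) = 361 /347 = 1.04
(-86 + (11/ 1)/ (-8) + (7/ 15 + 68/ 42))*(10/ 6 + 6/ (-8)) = -262691/ 3360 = -78.18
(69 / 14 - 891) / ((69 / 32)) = -410.93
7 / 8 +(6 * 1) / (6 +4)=59 / 40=1.48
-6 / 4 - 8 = -19 / 2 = -9.50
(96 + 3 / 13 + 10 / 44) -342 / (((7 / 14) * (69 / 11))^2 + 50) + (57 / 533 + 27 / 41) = 31075803995 / 339596686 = 91.51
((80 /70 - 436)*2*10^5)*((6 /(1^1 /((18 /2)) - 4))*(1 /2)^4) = 410940000 /49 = 8386530.61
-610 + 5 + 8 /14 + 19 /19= -603.43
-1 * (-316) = 316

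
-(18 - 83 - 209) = 274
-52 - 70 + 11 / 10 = -1209 / 10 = -120.90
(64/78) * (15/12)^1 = 40/39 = 1.03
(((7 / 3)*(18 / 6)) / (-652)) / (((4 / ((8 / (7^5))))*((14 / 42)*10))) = -3 / 7827260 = -0.00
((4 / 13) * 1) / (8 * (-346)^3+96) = -1 / 1076964824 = -0.00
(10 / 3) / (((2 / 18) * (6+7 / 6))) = 180 / 43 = 4.19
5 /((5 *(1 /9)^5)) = 59049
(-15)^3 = -3375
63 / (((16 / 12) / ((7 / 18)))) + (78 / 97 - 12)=5571 / 776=7.18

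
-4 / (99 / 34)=-136 / 99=-1.37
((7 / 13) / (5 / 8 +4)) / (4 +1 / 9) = 504 / 17797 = 0.03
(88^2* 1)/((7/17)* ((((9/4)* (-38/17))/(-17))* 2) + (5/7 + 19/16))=4261182464/1180533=3609.54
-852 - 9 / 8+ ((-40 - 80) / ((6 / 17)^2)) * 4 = -112955 / 24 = -4706.46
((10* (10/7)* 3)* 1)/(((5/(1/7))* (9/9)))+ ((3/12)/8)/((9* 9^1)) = 155569/127008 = 1.22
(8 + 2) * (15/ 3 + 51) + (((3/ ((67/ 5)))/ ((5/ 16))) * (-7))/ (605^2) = 13733257664/ 24523675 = 560.00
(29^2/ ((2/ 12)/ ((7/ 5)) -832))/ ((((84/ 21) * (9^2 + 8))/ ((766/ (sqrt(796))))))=-6764163 * sqrt(199)/ 1237609258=-0.08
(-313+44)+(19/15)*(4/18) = -36277/135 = -268.72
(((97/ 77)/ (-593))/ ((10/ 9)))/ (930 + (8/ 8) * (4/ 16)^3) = -27936/ 13588941905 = -0.00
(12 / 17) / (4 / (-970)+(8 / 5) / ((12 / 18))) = 2910 / 9877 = 0.29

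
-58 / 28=-29 / 14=-2.07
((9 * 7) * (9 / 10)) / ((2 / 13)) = 7371 / 20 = 368.55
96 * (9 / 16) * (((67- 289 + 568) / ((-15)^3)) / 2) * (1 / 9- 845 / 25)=524536 / 5625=93.25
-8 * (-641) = 5128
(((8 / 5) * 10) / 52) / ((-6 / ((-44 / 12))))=22 / 117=0.19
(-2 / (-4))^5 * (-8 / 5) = -1 / 20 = -0.05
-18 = -18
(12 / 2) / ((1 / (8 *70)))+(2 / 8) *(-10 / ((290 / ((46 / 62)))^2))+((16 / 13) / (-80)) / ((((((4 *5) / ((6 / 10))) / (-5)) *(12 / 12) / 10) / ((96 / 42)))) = 9884776636853 / 2941851640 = 3360.05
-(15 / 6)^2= -25 / 4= -6.25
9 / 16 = 0.56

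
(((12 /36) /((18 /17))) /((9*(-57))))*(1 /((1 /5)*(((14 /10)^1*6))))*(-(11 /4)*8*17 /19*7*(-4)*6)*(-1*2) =635800 /263169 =2.42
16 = 16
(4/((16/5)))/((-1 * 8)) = -0.16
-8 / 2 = -4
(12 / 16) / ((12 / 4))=0.25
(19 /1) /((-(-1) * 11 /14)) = 266 /11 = 24.18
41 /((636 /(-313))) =-12833 /636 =-20.18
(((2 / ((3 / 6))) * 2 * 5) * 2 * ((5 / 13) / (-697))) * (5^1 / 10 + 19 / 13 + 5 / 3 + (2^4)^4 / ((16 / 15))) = -958520600 / 353379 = -2712.44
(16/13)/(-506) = -8/3289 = -0.00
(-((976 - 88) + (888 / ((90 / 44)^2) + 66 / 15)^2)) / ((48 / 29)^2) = -4581132573199 / 262440000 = -17455.92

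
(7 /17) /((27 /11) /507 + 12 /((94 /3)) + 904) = 611611 /1343324309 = 0.00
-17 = -17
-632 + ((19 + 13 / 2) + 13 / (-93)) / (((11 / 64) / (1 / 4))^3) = -68570440 / 123783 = -553.96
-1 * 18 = -18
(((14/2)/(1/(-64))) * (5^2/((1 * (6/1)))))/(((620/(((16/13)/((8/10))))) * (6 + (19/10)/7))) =-392000/530751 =-0.74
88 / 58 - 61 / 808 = 33783 / 23432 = 1.44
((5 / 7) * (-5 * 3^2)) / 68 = -225 / 476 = -0.47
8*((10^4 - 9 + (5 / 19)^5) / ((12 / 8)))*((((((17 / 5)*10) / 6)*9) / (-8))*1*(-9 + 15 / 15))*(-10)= -67289286396480 / 2476099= -27175523.43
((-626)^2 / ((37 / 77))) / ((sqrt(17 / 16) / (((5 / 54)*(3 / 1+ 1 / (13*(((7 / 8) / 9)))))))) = 4957231400*sqrt(17) / 73593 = 277732.78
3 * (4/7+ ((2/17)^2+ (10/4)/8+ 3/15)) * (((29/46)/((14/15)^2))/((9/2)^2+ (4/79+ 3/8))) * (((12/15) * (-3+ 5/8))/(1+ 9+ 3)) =-208804303629/12393358726112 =-0.02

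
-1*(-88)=88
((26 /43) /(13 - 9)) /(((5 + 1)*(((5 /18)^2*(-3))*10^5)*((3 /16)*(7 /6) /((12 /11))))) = -1404 /258671875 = -0.00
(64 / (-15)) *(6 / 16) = -8 / 5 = -1.60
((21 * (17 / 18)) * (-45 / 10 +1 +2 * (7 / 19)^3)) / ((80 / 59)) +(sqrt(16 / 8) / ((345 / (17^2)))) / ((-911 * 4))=-109155487 / 2194880- 289 * sqrt(2) / 1257180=-49.73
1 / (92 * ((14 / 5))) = 5 / 1288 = 0.00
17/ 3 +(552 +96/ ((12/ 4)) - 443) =440/ 3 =146.67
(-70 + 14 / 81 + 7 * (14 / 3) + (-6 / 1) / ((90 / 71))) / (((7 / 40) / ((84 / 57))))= -28576 / 81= -352.79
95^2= 9025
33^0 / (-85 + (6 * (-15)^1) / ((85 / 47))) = -17 / 2291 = -0.01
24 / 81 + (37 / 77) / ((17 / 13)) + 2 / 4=82261 / 70686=1.16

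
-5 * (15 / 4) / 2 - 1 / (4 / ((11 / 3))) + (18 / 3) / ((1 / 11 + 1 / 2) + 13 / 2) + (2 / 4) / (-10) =-14813 / 1560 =-9.50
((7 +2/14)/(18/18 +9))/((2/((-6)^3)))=-540/7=-77.14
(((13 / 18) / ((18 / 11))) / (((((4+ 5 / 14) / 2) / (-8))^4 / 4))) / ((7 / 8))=411452833792 / 1121513121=366.87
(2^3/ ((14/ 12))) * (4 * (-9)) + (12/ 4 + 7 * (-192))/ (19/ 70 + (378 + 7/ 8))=-250.39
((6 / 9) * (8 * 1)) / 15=16 / 45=0.36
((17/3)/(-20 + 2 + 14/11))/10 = -187/5520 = -0.03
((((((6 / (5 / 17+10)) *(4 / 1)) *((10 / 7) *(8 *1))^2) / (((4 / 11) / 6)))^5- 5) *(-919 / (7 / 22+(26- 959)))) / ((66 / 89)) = 1243442998013269561331619776706444947 / 292245643867561251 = 4254787108398331655.64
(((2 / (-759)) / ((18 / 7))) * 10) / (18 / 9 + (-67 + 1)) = 35 / 218592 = 0.00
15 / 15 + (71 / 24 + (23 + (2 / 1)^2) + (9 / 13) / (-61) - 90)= -1123897 / 19032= -59.05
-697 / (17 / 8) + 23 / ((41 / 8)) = -13264 / 41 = -323.51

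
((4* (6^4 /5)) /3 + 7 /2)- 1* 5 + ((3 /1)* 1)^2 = 3531 /10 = 353.10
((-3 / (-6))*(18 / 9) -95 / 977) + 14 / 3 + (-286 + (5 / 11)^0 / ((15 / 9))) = -4100917 / 14655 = -279.83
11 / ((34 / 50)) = 275 / 17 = 16.18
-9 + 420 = 411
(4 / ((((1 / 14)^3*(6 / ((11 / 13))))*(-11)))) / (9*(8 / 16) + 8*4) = -10976 / 2847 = -3.86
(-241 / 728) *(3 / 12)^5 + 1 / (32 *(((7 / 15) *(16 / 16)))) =7097 / 106496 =0.07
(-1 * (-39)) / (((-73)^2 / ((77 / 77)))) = 39 / 5329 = 0.01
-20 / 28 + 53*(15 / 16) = 5485 / 112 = 48.97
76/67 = 1.13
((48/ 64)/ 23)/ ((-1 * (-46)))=3/ 4232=0.00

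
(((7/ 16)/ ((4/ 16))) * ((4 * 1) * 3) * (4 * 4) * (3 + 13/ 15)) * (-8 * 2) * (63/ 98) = -66816/ 5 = -13363.20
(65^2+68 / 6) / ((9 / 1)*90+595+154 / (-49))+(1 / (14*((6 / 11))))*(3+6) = 3462451 / 824292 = 4.20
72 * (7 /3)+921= 1089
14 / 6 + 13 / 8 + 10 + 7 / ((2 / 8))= 1007 / 24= 41.96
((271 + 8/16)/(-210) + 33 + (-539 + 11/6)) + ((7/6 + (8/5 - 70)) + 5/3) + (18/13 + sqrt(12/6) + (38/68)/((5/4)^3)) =-567.94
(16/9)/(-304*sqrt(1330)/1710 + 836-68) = sqrt(1330)/1866107 + 4320/1866107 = 0.00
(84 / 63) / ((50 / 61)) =122 / 75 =1.63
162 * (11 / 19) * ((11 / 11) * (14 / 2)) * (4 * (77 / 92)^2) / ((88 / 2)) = 3361743 / 80408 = 41.81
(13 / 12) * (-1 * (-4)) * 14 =182 / 3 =60.67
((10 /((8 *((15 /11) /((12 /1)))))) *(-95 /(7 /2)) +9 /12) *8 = -16678 /7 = -2382.57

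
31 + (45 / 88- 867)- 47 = -77659 / 88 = -882.49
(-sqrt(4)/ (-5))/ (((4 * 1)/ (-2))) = -1/ 5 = -0.20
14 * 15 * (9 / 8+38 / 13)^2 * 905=16842326025 / 5408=3114335.43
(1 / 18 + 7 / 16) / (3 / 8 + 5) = 71 / 774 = 0.09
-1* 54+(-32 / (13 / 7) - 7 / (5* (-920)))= -4259509 / 59800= -71.23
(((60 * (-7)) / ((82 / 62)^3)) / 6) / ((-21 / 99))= 9831030 / 68921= 142.64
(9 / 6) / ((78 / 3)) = 3 / 52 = 0.06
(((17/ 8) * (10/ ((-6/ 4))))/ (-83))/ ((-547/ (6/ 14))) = -85/ 635614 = -0.00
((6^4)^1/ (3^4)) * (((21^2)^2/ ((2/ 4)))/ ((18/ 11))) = 3803184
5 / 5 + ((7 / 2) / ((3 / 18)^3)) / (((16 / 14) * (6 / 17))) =1875.25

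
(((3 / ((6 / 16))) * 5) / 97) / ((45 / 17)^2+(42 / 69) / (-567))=21536280 / 365883709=0.06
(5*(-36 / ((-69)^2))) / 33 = -20 / 17457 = -0.00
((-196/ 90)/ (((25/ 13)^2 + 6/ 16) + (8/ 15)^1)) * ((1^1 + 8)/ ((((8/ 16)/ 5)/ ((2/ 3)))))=-2649920/ 93421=-28.37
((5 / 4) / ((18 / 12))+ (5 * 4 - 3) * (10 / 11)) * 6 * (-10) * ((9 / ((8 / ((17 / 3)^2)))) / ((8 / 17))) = -26407375 / 352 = -75020.95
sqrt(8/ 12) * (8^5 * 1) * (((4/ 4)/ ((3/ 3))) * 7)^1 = 229376 * sqrt(6)/ 3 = 187284.72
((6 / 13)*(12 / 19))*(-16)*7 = -8064 / 247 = -32.65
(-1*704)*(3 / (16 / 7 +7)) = -14784 / 65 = -227.45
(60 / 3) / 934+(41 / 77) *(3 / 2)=58981 / 71918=0.82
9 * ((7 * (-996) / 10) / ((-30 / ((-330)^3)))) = -7516582920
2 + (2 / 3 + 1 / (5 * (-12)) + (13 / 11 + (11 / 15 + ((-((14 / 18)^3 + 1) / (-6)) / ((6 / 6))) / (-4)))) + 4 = 4091557 / 481140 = 8.50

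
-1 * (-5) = 5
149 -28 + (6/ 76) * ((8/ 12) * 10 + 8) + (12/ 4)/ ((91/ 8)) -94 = 49141/ 1729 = 28.42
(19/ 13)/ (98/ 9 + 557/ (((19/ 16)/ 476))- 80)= 3249/ 496173470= 0.00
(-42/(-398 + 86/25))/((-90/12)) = -35/2466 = -0.01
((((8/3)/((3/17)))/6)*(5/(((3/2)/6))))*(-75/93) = -34000/837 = -40.62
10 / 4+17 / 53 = 299 / 106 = 2.82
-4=-4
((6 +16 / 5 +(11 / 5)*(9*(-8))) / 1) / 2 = -373 / 5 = -74.60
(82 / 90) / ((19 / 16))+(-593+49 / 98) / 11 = -998743 / 18810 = -53.10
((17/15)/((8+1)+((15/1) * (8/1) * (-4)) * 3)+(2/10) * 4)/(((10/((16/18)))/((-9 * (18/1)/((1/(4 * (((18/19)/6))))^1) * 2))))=-219584/15105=-14.54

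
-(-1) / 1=1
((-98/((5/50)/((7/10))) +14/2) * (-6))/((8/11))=5601.75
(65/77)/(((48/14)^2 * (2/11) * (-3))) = -455/3456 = -0.13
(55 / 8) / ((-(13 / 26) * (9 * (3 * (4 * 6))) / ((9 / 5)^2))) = -11 / 160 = -0.07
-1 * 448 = -448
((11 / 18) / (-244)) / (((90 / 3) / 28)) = -77 / 32940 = -0.00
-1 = -1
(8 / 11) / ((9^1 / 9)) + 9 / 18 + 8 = 203 / 22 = 9.23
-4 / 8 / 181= -1 / 362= -0.00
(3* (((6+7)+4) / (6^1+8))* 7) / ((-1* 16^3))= -51 / 8192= -0.01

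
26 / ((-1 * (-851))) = 26 / 851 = 0.03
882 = 882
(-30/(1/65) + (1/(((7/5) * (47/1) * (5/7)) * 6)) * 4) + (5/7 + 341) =-1608.27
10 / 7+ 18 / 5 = 176 / 35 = 5.03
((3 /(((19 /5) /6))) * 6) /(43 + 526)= 0.05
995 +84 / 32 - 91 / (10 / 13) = 35173 / 40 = 879.32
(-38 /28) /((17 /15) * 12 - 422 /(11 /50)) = 1045 /1466528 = 0.00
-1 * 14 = -14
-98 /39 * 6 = -196 /13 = -15.08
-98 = -98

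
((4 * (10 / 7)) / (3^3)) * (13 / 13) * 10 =400 / 189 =2.12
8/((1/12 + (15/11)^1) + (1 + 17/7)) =7392/4505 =1.64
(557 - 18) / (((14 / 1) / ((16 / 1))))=616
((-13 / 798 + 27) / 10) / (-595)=-21533 / 4748100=-0.00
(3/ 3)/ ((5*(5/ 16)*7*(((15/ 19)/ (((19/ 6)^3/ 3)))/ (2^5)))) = 8340544/ 212625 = 39.23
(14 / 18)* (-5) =-35 / 9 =-3.89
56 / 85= 0.66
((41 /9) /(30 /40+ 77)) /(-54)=-82 /75573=-0.00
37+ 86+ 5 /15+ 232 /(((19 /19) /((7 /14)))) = 718 /3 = 239.33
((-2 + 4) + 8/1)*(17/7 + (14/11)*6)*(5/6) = 19375/231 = 83.87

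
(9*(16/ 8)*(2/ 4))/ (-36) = -1/ 4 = -0.25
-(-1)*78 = 78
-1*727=-727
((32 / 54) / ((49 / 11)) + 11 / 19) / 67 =17897 / 1684179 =0.01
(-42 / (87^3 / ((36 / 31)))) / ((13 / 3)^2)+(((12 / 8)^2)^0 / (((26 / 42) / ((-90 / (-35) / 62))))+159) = 20324621424 / 127773971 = 159.07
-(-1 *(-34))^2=-1156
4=4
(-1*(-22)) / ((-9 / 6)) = -14.67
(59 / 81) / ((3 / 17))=1003 / 243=4.13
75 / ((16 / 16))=75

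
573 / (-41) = -573 / 41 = -13.98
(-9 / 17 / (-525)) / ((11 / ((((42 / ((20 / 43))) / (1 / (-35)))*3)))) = -8127 / 9350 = -0.87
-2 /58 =-1 /29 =-0.03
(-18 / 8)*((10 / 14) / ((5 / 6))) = -27 / 14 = -1.93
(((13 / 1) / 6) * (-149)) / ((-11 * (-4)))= -1937 / 264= -7.34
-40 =-40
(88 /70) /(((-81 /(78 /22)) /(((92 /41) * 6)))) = -9568 /12915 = -0.74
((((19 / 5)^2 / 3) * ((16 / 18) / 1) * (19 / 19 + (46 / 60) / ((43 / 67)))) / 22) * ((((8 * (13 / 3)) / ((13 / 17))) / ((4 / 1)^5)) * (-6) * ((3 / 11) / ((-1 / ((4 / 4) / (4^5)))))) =17373847 / 575410176000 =0.00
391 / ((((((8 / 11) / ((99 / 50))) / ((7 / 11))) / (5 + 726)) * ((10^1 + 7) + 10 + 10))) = 198073953 / 14800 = 13383.38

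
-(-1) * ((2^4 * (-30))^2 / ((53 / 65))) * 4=59904000 / 53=1130264.15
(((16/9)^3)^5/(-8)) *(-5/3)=720575940379279360/617673396283947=1166.60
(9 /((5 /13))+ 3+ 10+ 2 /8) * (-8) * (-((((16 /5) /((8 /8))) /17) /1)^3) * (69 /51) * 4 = 552435712 /52200625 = 10.58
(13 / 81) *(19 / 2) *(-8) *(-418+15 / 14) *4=11533912 / 567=20342.00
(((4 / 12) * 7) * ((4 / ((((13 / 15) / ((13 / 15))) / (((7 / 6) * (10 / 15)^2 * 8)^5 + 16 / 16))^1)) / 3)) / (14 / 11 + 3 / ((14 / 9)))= 76054045866568 / 63666100359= 1194.58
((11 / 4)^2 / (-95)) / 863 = -121 / 1311760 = -0.00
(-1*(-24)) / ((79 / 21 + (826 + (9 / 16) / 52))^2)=7326498816 / 210185885888521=0.00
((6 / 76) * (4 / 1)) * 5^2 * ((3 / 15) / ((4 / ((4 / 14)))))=15 / 133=0.11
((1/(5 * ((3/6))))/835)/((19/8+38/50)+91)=16/3144109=0.00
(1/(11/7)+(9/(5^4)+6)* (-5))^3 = -66302267616424/2599609375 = -25504.70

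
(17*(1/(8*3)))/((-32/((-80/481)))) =85/23088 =0.00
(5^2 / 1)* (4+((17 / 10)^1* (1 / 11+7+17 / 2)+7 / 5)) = 35095 / 44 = 797.61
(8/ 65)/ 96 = 1/ 780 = 0.00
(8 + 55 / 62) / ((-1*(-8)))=551 / 496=1.11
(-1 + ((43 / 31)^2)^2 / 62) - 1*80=-4634503661 / 57258302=-80.94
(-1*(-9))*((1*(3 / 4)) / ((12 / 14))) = 63 / 8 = 7.88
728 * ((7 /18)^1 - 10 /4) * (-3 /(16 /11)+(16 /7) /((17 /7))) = 527345 /306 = 1723.35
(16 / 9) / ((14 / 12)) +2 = 74 / 21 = 3.52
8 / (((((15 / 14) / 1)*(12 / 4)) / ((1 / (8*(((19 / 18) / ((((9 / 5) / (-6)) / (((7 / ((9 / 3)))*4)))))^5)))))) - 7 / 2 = -166463183959420489 / 47560909592000000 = -3.50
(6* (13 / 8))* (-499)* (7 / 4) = -136227 / 16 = -8514.19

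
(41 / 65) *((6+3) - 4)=3.15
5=5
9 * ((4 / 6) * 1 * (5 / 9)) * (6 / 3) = 6.67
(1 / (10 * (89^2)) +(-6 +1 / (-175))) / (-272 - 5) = 16649907 / 767940950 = 0.02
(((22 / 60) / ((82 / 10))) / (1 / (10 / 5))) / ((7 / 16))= 176 / 861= 0.20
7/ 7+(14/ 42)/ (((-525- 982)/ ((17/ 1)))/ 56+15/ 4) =7141/ 6189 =1.15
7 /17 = 0.41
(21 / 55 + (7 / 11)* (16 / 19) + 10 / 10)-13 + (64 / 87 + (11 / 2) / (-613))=-1154257807 / 111461790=-10.36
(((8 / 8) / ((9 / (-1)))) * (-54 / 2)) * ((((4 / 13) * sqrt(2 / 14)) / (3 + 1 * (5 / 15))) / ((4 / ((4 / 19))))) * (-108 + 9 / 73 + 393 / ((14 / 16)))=3138966 * sqrt(7) / 4417595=1.88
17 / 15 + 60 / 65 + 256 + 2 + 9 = 52466 / 195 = 269.06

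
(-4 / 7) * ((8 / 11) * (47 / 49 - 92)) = 142752 / 3773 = 37.84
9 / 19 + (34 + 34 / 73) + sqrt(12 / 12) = 49848 / 1387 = 35.94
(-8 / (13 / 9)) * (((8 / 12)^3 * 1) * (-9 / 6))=32 / 13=2.46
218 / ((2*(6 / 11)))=1199 / 6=199.83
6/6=1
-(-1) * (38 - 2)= 36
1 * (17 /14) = 17 /14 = 1.21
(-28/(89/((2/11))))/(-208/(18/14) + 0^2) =9/25454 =0.00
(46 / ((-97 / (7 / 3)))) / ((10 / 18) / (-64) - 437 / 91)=5625984 / 24460199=0.23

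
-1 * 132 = -132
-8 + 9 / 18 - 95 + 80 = -45 / 2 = -22.50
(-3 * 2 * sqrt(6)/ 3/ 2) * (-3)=3 * sqrt(6)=7.35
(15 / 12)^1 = 5 / 4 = 1.25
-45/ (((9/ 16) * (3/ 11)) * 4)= -220/ 3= -73.33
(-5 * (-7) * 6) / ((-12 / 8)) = -140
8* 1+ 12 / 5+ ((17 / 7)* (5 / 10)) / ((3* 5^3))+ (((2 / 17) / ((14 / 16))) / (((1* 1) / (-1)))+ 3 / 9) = 45059 / 4250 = 10.60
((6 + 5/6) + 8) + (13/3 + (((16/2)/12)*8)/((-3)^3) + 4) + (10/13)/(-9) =48193/2106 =22.88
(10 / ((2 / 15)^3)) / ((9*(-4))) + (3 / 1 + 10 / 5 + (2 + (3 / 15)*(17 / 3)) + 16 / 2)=-24253 / 240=-101.05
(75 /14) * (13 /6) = 325 /28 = 11.61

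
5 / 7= 0.71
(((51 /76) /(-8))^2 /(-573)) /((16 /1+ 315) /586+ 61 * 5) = -4981 /123948524032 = -0.00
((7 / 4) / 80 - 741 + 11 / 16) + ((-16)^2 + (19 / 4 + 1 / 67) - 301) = -16734471 / 21440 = -780.53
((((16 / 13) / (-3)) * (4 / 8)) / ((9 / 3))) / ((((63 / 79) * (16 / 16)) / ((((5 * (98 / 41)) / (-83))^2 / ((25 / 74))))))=-64165696 / 12194170677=-0.01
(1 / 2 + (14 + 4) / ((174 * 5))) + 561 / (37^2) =369409 / 397010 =0.93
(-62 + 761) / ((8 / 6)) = 2097 / 4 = 524.25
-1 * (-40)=40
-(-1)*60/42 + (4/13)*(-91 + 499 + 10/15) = 127.17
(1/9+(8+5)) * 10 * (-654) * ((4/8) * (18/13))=-771720/13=-59363.08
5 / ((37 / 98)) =13.24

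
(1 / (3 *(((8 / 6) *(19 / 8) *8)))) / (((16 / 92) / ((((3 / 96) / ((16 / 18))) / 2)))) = 207 / 155648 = 0.00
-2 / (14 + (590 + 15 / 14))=-0.00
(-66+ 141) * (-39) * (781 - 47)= -2146950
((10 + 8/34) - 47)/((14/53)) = -33125/238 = -139.18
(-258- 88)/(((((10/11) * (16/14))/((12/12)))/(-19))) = 253099/40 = 6327.48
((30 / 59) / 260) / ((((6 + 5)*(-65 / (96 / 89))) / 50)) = -1440 / 9761609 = -0.00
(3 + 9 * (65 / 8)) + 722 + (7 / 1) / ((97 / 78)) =623713 / 776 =803.75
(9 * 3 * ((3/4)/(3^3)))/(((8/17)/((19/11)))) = 969/352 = 2.75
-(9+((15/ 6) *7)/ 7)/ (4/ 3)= -8.62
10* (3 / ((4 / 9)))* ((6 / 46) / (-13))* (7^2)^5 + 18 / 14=-800817325533 / 4186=-191308486.75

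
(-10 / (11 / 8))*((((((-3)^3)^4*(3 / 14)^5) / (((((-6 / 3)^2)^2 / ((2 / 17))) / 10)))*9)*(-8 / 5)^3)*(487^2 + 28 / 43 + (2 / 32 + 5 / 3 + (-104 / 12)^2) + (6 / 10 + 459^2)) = 7163587554794779572 / 3378627175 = 2120265771.79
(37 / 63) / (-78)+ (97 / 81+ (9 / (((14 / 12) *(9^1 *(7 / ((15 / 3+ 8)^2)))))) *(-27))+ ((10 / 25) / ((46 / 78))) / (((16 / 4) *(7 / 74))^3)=-90551613119 / 166142340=-545.02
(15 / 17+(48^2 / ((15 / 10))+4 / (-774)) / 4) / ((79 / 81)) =45578385 / 115498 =394.62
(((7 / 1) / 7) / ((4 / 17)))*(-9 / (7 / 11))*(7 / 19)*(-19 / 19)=1683 / 76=22.14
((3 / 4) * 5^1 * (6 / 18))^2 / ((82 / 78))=975 / 656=1.49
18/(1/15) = 270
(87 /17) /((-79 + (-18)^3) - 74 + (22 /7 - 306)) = -609 /748255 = -0.00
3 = 3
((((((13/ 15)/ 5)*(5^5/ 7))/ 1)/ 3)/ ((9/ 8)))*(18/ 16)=1625/ 63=25.79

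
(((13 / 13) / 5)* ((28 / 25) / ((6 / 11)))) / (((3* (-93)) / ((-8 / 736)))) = 77 / 4812750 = 0.00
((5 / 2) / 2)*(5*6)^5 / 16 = 3796875 / 2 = 1898437.50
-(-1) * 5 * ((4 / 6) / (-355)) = -0.01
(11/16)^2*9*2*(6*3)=9801/64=153.14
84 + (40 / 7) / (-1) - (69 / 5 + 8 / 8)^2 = -24632 / 175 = -140.75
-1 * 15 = -15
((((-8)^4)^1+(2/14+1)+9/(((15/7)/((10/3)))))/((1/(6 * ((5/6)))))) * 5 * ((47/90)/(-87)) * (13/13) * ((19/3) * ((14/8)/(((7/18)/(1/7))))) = -64246885/25578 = -2511.80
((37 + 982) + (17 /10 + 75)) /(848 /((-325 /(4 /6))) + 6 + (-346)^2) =2136615 /233454508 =0.01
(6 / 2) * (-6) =-18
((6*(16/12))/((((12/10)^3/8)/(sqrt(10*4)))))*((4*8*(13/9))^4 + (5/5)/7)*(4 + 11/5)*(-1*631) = -1640296735317917200*sqrt(10)/1240029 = -4183026140632.98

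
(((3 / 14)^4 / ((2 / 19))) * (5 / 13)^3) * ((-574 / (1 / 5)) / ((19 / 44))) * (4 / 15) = -1522125 / 753571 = -2.02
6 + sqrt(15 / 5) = 7.73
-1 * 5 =-5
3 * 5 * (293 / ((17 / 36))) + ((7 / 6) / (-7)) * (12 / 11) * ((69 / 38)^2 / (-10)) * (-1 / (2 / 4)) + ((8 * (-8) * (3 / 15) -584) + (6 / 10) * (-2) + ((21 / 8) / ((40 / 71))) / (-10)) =1881225236023 / 216022400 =8708.47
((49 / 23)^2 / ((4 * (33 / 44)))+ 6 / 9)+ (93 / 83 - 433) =-18866835 / 43907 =-429.70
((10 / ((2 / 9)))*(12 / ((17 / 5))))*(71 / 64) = 47925 / 272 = 176.19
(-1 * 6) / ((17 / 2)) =-12 / 17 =-0.71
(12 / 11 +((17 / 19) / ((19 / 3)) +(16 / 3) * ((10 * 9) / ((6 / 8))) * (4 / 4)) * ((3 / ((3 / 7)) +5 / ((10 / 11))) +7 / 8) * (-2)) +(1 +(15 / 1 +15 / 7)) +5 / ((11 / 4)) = -1901618025 / 111188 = -17102.73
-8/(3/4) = -32/3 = -10.67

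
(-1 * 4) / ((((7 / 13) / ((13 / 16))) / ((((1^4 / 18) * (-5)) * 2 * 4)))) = 845 / 63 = 13.41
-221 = -221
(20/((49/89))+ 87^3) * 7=32268427/7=4609775.29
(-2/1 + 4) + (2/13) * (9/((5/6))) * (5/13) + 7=1629/169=9.64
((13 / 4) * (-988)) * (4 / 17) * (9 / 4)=-28899 / 17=-1699.94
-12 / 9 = -4 / 3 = -1.33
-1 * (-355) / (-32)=-355 / 32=-11.09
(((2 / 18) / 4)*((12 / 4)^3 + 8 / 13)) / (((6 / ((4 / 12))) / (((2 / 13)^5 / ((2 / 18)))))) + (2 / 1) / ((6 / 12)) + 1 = 217207841 / 43441281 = 5.00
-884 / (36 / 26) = -5746 / 9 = -638.44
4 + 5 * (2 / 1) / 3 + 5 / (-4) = 73 / 12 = 6.08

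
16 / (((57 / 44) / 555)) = 130240 / 19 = 6854.74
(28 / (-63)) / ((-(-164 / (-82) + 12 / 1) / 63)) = 2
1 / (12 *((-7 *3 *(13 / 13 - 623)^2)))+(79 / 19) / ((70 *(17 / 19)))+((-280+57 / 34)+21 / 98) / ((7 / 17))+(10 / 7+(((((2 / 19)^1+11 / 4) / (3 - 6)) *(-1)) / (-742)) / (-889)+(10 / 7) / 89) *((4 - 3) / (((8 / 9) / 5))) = -1762169844069842081881 / 2641079446058168640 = -667.22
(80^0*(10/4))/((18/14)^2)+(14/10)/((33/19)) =20657/8910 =2.32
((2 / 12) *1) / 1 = 1 / 6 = 0.17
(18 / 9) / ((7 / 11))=22 / 7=3.14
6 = 6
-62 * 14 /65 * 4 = -3472 /65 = -53.42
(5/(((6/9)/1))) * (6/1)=45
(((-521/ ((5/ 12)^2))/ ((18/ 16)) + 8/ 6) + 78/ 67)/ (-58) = 6695869/ 145725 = 45.95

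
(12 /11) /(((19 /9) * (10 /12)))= 0.62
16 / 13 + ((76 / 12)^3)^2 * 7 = 4281186835 / 9477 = 451744.94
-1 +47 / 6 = 41 / 6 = 6.83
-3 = -3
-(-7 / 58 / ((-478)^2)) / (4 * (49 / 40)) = 5 / 46382252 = 0.00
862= 862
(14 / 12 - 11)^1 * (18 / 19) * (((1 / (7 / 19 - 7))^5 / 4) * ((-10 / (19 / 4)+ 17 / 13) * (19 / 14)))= -1514720983 / 7706600568576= -0.00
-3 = -3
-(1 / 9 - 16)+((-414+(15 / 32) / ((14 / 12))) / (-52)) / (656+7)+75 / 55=2199902291 / 127423296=17.26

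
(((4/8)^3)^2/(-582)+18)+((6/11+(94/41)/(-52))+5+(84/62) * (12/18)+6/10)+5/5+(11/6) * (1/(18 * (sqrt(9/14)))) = 11 * sqrt(14)/324+880246117987/33849678720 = 26.13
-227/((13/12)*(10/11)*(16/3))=-22473/520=-43.22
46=46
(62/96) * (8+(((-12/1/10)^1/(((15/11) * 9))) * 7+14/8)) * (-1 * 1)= -5.85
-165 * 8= -1320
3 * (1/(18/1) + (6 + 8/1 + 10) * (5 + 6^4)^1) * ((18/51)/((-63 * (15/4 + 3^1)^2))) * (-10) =115.18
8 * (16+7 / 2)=156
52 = 52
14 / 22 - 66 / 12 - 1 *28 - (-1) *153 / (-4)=-71.11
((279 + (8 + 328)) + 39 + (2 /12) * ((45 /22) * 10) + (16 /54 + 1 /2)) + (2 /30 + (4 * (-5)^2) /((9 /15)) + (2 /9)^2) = 3675322 /4455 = 824.99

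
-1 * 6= -6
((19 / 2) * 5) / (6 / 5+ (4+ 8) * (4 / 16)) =475 / 42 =11.31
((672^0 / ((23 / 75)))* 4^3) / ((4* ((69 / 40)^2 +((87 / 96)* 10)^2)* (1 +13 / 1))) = 3840000 / 87691709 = 0.04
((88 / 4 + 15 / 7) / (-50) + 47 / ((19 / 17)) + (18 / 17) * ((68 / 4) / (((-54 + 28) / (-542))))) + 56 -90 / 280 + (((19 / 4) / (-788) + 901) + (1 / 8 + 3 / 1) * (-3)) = 185851816707 / 136245200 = 1364.10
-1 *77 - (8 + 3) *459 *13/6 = -22033/2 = -11016.50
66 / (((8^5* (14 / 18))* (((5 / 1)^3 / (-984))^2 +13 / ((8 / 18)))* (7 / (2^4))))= 4493313 / 22216296592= 0.00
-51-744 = -795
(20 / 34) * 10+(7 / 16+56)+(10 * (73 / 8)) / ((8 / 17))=256.23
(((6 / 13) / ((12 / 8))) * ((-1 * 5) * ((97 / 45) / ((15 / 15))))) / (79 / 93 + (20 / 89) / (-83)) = -88850836 / 22686807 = -3.92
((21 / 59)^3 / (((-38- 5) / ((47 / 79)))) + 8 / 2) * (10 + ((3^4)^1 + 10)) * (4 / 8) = 281815713085 / 1395344926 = 201.97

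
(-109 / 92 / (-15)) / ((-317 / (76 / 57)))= -109 / 328095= -0.00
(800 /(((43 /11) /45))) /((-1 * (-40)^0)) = -396000 /43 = -9209.30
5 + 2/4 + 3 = 17/2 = 8.50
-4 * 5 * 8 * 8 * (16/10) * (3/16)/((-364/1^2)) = 96/91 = 1.05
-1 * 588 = -588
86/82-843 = -34520/41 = -841.95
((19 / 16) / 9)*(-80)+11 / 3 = -62 / 9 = -6.89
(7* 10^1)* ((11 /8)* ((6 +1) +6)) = 5005 /4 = 1251.25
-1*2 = -2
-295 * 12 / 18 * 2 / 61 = -1180 / 183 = -6.45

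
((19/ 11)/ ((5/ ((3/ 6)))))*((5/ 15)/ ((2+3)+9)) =19/ 4620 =0.00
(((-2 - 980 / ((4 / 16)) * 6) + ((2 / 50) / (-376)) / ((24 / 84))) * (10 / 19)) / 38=-442213607 / 1357360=-325.79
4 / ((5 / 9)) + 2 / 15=22 / 3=7.33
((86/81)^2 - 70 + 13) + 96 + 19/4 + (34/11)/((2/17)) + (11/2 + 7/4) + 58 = 136.40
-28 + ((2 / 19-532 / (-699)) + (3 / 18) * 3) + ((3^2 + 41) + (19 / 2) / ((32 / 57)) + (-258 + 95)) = -122.71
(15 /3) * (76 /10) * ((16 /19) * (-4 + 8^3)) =16256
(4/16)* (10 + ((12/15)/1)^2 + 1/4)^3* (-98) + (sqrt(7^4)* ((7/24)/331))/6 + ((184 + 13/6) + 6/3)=-187395731027899/5958000000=-31452.79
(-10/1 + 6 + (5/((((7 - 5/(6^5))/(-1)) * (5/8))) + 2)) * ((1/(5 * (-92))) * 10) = 0.07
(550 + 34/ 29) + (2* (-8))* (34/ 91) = 1438768/ 2639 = 545.19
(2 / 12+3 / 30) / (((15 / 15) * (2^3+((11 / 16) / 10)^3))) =3276800 / 98307993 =0.03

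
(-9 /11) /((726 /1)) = -3 /2662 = -0.00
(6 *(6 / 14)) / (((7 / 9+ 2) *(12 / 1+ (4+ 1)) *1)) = 162 / 2975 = 0.05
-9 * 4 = -36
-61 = -61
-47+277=230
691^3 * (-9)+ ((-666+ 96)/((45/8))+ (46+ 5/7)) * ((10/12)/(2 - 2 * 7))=-4489814954833/1512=-2969454335.21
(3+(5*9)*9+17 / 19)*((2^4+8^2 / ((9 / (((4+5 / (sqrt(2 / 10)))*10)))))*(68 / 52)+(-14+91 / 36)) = 35558713 / 228+422633600*sqrt(5) / 2223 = 581077.33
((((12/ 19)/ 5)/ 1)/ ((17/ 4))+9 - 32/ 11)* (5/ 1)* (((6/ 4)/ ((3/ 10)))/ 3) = 51.01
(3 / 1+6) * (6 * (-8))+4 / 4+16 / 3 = -1277 / 3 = -425.67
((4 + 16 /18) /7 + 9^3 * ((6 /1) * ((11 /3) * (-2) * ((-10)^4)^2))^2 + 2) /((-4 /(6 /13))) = -1628473846153846153846.46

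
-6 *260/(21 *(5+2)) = -520/49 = -10.61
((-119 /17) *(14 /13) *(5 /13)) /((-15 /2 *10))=98 /2535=0.04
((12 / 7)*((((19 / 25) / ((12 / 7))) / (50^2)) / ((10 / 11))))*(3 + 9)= 627 / 156250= 0.00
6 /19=0.32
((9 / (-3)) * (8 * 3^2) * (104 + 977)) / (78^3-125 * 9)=-25944 / 52603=-0.49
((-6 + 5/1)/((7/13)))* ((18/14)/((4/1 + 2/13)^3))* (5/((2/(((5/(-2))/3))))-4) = 2084953/10287648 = 0.20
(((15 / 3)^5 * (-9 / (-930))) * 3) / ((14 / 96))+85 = 153445 / 217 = 707.12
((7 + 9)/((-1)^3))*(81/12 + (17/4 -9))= -32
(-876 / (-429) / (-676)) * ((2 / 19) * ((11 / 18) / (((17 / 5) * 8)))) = -365 / 51093432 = -0.00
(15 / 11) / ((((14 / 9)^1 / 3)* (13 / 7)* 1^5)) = 405 / 286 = 1.42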